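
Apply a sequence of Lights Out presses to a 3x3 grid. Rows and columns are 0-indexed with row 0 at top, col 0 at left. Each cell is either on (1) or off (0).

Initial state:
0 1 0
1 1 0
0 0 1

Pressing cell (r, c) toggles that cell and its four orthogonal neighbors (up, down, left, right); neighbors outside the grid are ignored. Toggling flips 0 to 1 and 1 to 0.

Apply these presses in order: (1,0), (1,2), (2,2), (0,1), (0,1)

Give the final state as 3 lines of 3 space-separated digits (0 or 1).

Answer: 1 1 1
0 1 0
1 1 1

Derivation:
After press 1 at (1,0):
1 1 0
0 0 0
1 0 1

After press 2 at (1,2):
1 1 1
0 1 1
1 0 0

After press 3 at (2,2):
1 1 1
0 1 0
1 1 1

After press 4 at (0,1):
0 0 0
0 0 0
1 1 1

After press 5 at (0,1):
1 1 1
0 1 0
1 1 1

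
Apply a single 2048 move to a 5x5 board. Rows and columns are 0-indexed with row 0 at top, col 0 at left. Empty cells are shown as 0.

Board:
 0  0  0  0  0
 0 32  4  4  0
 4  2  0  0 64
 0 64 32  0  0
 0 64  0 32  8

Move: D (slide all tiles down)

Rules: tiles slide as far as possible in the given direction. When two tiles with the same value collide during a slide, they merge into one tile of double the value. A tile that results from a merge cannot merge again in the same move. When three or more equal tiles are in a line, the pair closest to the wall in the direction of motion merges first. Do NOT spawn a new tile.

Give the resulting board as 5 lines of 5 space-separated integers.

Slide down:
col 0: [0, 0, 4, 0, 0] -> [0, 0, 0, 0, 4]
col 1: [0, 32, 2, 64, 64] -> [0, 0, 32, 2, 128]
col 2: [0, 4, 0, 32, 0] -> [0, 0, 0, 4, 32]
col 3: [0, 4, 0, 0, 32] -> [0, 0, 0, 4, 32]
col 4: [0, 0, 64, 0, 8] -> [0, 0, 0, 64, 8]

Answer:   0   0   0   0   0
  0   0   0   0   0
  0  32   0   0   0
  0   2   4   4  64
  4 128  32  32   8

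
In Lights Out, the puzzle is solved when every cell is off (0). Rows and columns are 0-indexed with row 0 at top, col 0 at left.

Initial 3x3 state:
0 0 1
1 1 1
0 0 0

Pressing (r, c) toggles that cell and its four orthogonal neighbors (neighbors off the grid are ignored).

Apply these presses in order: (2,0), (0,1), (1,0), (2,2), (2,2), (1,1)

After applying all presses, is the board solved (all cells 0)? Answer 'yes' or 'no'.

Answer: yes

Derivation:
After press 1 at (2,0):
0 0 1
0 1 1
1 1 0

After press 2 at (0,1):
1 1 0
0 0 1
1 1 0

After press 3 at (1,0):
0 1 0
1 1 1
0 1 0

After press 4 at (2,2):
0 1 0
1 1 0
0 0 1

After press 5 at (2,2):
0 1 0
1 1 1
0 1 0

After press 6 at (1,1):
0 0 0
0 0 0
0 0 0

Lights still on: 0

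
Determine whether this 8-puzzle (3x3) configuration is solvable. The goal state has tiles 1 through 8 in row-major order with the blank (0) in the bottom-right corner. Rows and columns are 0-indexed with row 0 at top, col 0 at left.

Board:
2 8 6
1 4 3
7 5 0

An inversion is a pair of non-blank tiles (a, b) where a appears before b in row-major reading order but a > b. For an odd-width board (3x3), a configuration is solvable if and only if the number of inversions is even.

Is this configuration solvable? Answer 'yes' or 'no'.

Answer: no

Derivation:
Inversions (pairs i<j in row-major order where tile[i] > tile[j] > 0): 13
13 is odd, so the puzzle is not solvable.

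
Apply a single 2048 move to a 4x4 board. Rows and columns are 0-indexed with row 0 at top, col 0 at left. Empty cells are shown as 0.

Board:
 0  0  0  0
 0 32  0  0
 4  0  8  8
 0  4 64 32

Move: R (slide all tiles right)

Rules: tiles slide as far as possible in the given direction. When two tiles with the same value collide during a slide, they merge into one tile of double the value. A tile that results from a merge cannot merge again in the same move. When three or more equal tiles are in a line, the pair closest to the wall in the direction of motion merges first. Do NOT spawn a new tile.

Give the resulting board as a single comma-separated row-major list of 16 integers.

Answer: 0, 0, 0, 0, 0, 0, 0, 32, 0, 0, 4, 16, 0, 4, 64, 32

Derivation:
Slide right:
row 0: [0, 0, 0, 0] -> [0, 0, 0, 0]
row 1: [0, 32, 0, 0] -> [0, 0, 0, 32]
row 2: [4, 0, 8, 8] -> [0, 0, 4, 16]
row 3: [0, 4, 64, 32] -> [0, 4, 64, 32]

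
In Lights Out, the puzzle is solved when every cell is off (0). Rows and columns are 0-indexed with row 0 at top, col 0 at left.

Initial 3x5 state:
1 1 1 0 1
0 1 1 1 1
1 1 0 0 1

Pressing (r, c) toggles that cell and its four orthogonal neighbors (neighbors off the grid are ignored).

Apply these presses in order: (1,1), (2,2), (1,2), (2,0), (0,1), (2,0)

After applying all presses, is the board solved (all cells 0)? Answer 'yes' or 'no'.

After press 1 at (1,1):
1 0 1 0 1
1 0 0 1 1
1 0 0 0 1

After press 2 at (2,2):
1 0 1 0 1
1 0 1 1 1
1 1 1 1 1

After press 3 at (1,2):
1 0 0 0 1
1 1 0 0 1
1 1 0 1 1

After press 4 at (2,0):
1 0 0 0 1
0 1 0 0 1
0 0 0 1 1

After press 5 at (0,1):
0 1 1 0 1
0 0 0 0 1
0 0 0 1 1

After press 6 at (2,0):
0 1 1 0 1
1 0 0 0 1
1 1 0 1 1

Lights still on: 9

Answer: no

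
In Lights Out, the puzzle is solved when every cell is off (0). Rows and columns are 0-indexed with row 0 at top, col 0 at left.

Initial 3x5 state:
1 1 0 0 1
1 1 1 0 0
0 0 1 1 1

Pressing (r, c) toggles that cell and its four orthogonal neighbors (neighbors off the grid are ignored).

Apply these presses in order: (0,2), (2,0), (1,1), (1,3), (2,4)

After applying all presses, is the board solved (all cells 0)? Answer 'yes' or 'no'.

Answer: no

Derivation:
After press 1 at (0,2):
1 0 1 1 1
1 1 0 0 0
0 0 1 1 1

After press 2 at (2,0):
1 0 1 1 1
0 1 0 0 0
1 1 1 1 1

After press 3 at (1,1):
1 1 1 1 1
1 0 1 0 0
1 0 1 1 1

After press 4 at (1,3):
1 1 1 0 1
1 0 0 1 1
1 0 1 0 1

After press 5 at (2,4):
1 1 1 0 1
1 0 0 1 0
1 0 1 1 0

Lights still on: 9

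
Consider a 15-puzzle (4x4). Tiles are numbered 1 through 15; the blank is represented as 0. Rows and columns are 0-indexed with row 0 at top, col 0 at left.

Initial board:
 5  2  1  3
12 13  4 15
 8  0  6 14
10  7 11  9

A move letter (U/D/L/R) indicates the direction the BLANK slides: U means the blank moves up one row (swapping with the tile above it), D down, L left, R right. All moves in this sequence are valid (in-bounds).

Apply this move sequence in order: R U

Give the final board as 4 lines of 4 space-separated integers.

Answer:  5  2  1  3
12 13  0 15
 8  6  4 14
10  7 11  9

Derivation:
After move 1 (R):
 5  2  1  3
12 13  4 15
 8  6  0 14
10  7 11  9

After move 2 (U):
 5  2  1  3
12 13  0 15
 8  6  4 14
10  7 11  9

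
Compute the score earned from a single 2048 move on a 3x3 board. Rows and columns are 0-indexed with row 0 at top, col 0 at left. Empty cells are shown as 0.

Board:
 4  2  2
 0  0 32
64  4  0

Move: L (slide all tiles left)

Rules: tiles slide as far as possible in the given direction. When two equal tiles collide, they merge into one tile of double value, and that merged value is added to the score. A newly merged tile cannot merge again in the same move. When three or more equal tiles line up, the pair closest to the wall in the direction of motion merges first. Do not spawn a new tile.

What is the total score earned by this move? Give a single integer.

Slide left:
row 0: [4, 2, 2] -> [4, 4, 0]  score +4 (running 4)
row 1: [0, 0, 32] -> [32, 0, 0]  score +0 (running 4)
row 2: [64, 4, 0] -> [64, 4, 0]  score +0 (running 4)
Board after move:
 4  4  0
32  0  0
64  4  0

Answer: 4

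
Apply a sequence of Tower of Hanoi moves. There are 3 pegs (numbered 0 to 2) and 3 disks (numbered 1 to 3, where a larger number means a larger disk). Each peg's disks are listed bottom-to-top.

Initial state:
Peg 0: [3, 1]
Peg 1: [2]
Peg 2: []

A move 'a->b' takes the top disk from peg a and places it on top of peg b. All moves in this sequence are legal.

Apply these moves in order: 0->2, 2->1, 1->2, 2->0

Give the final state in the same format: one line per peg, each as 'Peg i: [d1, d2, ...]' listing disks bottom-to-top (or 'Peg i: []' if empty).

After move 1 (0->2):
Peg 0: [3]
Peg 1: [2]
Peg 2: [1]

After move 2 (2->1):
Peg 0: [3]
Peg 1: [2, 1]
Peg 2: []

After move 3 (1->2):
Peg 0: [3]
Peg 1: [2]
Peg 2: [1]

After move 4 (2->0):
Peg 0: [3, 1]
Peg 1: [2]
Peg 2: []

Answer: Peg 0: [3, 1]
Peg 1: [2]
Peg 2: []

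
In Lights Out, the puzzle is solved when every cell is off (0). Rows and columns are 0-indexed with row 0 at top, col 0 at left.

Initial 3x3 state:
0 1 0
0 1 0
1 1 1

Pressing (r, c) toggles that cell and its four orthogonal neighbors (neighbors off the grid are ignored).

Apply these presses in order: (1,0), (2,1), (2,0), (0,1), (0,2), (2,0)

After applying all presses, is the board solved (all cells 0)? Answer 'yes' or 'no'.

Answer: no

Derivation:
After press 1 at (1,0):
1 1 0
1 0 0
0 1 1

After press 2 at (2,1):
1 1 0
1 1 0
1 0 0

After press 3 at (2,0):
1 1 0
0 1 0
0 1 0

After press 4 at (0,1):
0 0 1
0 0 0
0 1 0

After press 5 at (0,2):
0 1 0
0 0 1
0 1 0

After press 6 at (2,0):
0 1 0
1 0 1
1 0 0

Lights still on: 4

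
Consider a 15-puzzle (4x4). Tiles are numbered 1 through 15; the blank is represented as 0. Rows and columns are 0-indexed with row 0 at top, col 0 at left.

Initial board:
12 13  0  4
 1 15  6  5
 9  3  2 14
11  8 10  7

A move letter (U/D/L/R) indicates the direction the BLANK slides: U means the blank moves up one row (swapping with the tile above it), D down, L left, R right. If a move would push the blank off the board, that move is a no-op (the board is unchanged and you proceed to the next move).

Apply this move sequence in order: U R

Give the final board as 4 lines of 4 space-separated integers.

After move 1 (U):
12 13  0  4
 1 15  6  5
 9  3  2 14
11  8 10  7

After move 2 (R):
12 13  4  0
 1 15  6  5
 9  3  2 14
11  8 10  7

Answer: 12 13  4  0
 1 15  6  5
 9  3  2 14
11  8 10  7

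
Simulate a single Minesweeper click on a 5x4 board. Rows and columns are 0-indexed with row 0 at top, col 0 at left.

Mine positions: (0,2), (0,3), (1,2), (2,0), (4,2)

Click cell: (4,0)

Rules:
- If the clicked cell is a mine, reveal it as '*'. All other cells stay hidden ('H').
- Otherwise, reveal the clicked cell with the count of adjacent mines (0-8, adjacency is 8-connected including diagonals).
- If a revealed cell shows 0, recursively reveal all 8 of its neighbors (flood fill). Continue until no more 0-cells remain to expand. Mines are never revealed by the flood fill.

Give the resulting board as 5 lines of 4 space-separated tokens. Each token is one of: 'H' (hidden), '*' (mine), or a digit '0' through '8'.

H H H H
H H H H
H H H H
1 2 H H
0 1 H H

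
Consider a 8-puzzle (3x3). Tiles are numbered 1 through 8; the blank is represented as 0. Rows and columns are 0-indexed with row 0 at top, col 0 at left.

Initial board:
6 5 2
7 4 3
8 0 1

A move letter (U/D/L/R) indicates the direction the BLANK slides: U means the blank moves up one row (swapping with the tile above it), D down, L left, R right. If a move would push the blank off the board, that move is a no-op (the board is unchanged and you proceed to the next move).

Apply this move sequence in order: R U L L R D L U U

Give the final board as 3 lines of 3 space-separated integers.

After move 1 (R):
6 5 2
7 4 3
8 1 0

After move 2 (U):
6 5 2
7 4 0
8 1 3

After move 3 (L):
6 5 2
7 0 4
8 1 3

After move 4 (L):
6 5 2
0 7 4
8 1 3

After move 5 (R):
6 5 2
7 0 4
8 1 3

After move 6 (D):
6 5 2
7 1 4
8 0 3

After move 7 (L):
6 5 2
7 1 4
0 8 3

After move 8 (U):
6 5 2
0 1 4
7 8 3

After move 9 (U):
0 5 2
6 1 4
7 8 3

Answer: 0 5 2
6 1 4
7 8 3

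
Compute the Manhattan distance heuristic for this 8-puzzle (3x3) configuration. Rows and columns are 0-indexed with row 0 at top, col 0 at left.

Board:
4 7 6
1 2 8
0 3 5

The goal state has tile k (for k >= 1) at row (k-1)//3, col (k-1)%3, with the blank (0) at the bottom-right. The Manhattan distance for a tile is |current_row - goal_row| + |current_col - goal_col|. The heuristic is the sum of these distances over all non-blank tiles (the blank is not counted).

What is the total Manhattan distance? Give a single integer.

Tile 4: (0,0)->(1,0) = 1
Tile 7: (0,1)->(2,0) = 3
Tile 6: (0,2)->(1,2) = 1
Tile 1: (1,0)->(0,0) = 1
Tile 2: (1,1)->(0,1) = 1
Tile 8: (1,2)->(2,1) = 2
Tile 3: (2,1)->(0,2) = 3
Tile 5: (2,2)->(1,1) = 2
Sum: 1 + 3 + 1 + 1 + 1 + 2 + 3 + 2 = 14

Answer: 14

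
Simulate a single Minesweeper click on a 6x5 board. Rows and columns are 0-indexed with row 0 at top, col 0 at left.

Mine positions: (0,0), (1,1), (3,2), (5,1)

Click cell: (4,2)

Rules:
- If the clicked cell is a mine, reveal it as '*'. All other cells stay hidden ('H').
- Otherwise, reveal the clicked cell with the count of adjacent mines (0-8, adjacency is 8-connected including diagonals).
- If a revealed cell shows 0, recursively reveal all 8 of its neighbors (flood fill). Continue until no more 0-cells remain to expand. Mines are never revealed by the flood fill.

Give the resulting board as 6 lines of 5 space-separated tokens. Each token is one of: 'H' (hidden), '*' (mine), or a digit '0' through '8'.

H H H H H
H H H H H
H H H H H
H H H H H
H H 2 H H
H H H H H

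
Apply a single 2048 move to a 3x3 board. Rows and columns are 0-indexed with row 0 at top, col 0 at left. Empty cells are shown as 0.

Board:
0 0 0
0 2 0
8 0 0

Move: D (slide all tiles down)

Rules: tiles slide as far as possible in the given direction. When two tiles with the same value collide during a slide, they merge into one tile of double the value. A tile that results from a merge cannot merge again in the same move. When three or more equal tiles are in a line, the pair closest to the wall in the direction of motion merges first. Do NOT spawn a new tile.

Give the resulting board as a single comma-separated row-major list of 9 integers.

Slide down:
col 0: [0, 0, 8] -> [0, 0, 8]
col 1: [0, 2, 0] -> [0, 0, 2]
col 2: [0, 0, 0] -> [0, 0, 0]

Answer: 0, 0, 0, 0, 0, 0, 8, 2, 0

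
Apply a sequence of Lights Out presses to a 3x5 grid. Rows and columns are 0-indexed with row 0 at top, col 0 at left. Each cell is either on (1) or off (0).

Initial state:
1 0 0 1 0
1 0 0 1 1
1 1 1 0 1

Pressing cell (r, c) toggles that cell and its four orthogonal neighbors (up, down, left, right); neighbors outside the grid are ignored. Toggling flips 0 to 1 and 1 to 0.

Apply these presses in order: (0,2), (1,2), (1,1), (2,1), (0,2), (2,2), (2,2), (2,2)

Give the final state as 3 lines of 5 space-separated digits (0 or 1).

Answer: 1 1 1 1 0
0 1 1 0 1
0 0 0 1 1

Derivation:
After press 1 at (0,2):
1 1 1 0 0
1 0 1 1 1
1 1 1 0 1

After press 2 at (1,2):
1 1 0 0 0
1 1 0 0 1
1 1 0 0 1

After press 3 at (1,1):
1 0 0 0 0
0 0 1 0 1
1 0 0 0 1

After press 4 at (2,1):
1 0 0 0 0
0 1 1 0 1
0 1 1 0 1

After press 5 at (0,2):
1 1 1 1 0
0 1 0 0 1
0 1 1 0 1

After press 6 at (2,2):
1 1 1 1 0
0 1 1 0 1
0 0 0 1 1

After press 7 at (2,2):
1 1 1 1 0
0 1 0 0 1
0 1 1 0 1

After press 8 at (2,2):
1 1 1 1 0
0 1 1 0 1
0 0 0 1 1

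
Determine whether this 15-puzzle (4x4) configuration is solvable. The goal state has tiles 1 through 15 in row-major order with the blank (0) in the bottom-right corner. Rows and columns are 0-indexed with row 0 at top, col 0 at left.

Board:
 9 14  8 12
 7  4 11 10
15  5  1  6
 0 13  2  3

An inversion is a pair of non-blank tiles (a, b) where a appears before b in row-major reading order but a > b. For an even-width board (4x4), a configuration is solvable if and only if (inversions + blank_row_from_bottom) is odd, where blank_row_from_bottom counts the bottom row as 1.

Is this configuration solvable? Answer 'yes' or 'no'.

Answer: no

Derivation:
Inversions: 69
Blank is in row 3 (0-indexed from top), which is row 1 counting from the bottom (bottom = 1).
69 + 1 = 70, which is even, so the puzzle is not solvable.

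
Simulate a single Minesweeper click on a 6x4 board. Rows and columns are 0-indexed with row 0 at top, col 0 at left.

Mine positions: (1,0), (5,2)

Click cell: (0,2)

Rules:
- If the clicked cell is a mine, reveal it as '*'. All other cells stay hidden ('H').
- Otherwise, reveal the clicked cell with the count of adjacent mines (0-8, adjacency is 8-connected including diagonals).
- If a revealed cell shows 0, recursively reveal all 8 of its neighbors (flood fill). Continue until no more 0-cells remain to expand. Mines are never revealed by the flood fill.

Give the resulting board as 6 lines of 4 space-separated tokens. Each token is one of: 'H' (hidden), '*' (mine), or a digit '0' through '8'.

H 1 0 0
H 1 0 0
1 1 0 0
0 0 0 0
0 1 1 1
0 1 H H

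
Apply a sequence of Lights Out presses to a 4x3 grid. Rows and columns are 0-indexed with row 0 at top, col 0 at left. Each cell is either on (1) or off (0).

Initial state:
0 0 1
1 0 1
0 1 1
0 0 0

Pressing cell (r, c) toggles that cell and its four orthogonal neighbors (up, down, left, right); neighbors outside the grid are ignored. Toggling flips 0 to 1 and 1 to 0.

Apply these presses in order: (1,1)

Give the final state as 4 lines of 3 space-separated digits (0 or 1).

Answer: 0 1 1
0 1 0
0 0 1
0 0 0

Derivation:
After press 1 at (1,1):
0 1 1
0 1 0
0 0 1
0 0 0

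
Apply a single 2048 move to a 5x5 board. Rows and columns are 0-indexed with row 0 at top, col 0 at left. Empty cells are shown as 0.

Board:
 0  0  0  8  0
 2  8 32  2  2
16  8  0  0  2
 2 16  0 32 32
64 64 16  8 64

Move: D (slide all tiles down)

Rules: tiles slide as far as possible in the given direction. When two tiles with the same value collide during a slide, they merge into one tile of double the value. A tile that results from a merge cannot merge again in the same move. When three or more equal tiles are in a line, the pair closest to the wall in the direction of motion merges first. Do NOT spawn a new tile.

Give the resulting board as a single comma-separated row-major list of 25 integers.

Slide down:
col 0: [0, 2, 16, 2, 64] -> [0, 2, 16, 2, 64]
col 1: [0, 8, 8, 16, 64] -> [0, 0, 16, 16, 64]
col 2: [0, 32, 0, 0, 16] -> [0, 0, 0, 32, 16]
col 3: [8, 2, 0, 32, 8] -> [0, 8, 2, 32, 8]
col 4: [0, 2, 2, 32, 64] -> [0, 0, 4, 32, 64]

Answer: 0, 0, 0, 0, 0, 2, 0, 0, 8, 0, 16, 16, 0, 2, 4, 2, 16, 32, 32, 32, 64, 64, 16, 8, 64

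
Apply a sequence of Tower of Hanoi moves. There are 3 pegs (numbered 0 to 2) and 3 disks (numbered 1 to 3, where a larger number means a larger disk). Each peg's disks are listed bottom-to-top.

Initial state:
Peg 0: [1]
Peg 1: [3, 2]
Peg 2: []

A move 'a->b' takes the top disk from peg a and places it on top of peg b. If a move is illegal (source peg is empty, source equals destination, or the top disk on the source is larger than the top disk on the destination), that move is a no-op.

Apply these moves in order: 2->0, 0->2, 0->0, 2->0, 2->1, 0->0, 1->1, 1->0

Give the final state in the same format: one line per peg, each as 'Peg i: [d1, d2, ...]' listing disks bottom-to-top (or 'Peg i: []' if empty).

After move 1 (2->0):
Peg 0: [1]
Peg 1: [3, 2]
Peg 2: []

After move 2 (0->2):
Peg 0: []
Peg 1: [3, 2]
Peg 2: [1]

After move 3 (0->0):
Peg 0: []
Peg 1: [3, 2]
Peg 2: [1]

After move 4 (2->0):
Peg 0: [1]
Peg 1: [3, 2]
Peg 2: []

After move 5 (2->1):
Peg 0: [1]
Peg 1: [3, 2]
Peg 2: []

After move 6 (0->0):
Peg 0: [1]
Peg 1: [3, 2]
Peg 2: []

After move 7 (1->1):
Peg 0: [1]
Peg 1: [3, 2]
Peg 2: []

After move 8 (1->0):
Peg 0: [1]
Peg 1: [3, 2]
Peg 2: []

Answer: Peg 0: [1]
Peg 1: [3, 2]
Peg 2: []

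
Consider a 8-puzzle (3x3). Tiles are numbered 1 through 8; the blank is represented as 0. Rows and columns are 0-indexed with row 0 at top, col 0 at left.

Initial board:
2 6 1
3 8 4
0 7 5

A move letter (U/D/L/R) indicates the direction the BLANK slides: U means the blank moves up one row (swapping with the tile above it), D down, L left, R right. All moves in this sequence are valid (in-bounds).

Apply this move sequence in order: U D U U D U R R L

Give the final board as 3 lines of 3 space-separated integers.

After move 1 (U):
2 6 1
0 8 4
3 7 5

After move 2 (D):
2 6 1
3 8 4
0 7 5

After move 3 (U):
2 6 1
0 8 4
3 7 5

After move 4 (U):
0 6 1
2 8 4
3 7 5

After move 5 (D):
2 6 1
0 8 4
3 7 5

After move 6 (U):
0 6 1
2 8 4
3 7 5

After move 7 (R):
6 0 1
2 8 4
3 7 5

After move 8 (R):
6 1 0
2 8 4
3 7 5

After move 9 (L):
6 0 1
2 8 4
3 7 5

Answer: 6 0 1
2 8 4
3 7 5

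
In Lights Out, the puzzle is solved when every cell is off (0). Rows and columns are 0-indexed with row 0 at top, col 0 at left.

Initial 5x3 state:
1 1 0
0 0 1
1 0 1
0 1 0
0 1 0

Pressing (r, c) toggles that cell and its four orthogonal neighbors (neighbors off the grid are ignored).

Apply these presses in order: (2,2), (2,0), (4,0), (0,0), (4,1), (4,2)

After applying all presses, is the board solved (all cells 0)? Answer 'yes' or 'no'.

After press 1 at (2,2):
1 1 0
0 0 0
1 1 0
0 1 1
0 1 0

After press 2 at (2,0):
1 1 0
1 0 0
0 0 0
1 1 1
0 1 0

After press 3 at (4,0):
1 1 0
1 0 0
0 0 0
0 1 1
1 0 0

After press 4 at (0,0):
0 0 0
0 0 0
0 0 0
0 1 1
1 0 0

After press 5 at (4,1):
0 0 0
0 0 0
0 0 0
0 0 1
0 1 1

After press 6 at (4,2):
0 0 0
0 0 0
0 0 0
0 0 0
0 0 0

Lights still on: 0

Answer: yes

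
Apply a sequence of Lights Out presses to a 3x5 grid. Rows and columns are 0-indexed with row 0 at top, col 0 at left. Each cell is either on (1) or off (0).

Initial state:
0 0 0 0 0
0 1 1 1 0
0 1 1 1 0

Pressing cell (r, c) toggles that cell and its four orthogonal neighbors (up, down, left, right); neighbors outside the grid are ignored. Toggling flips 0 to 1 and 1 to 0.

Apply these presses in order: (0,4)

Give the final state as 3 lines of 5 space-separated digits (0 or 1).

Answer: 0 0 0 1 1
0 1 1 1 1
0 1 1 1 0

Derivation:
After press 1 at (0,4):
0 0 0 1 1
0 1 1 1 1
0 1 1 1 0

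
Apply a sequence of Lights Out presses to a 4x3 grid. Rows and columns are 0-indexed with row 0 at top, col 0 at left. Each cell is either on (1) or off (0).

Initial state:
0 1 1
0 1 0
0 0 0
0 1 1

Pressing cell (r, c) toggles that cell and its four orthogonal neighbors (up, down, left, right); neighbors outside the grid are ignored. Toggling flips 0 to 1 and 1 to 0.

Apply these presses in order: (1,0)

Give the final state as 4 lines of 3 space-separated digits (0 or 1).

After press 1 at (1,0):
1 1 1
1 0 0
1 0 0
0 1 1

Answer: 1 1 1
1 0 0
1 0 0
0 1 1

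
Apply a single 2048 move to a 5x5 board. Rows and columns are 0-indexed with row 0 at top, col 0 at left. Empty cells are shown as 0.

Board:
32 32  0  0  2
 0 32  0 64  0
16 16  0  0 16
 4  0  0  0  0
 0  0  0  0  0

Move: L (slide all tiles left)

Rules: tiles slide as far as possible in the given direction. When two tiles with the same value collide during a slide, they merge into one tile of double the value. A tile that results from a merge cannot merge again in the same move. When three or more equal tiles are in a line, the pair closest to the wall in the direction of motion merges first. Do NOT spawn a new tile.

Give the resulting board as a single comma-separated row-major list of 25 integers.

Slide left:
row 0: [32, 32, 0, 0, 2] -> [64, 2, 0, 0, 0]
row 1: [0, 32, 0, 64, 0] -> [32, 64, 0, 0, 0]
row 2: [16, 16, 0, 0, 16] -> [32, 16, 0, 0, 0]
row 3: [4, 0, 0, 0, 0] -> [4, 0, 0, 0, 0]
row 4: [0, 0, 0, 0, 0] -> [0, 0, 0, 0, 0]

Answer: 64, 2, 0, 0, 0, 32, 64, 0, 0, 0, 32, 16, 0, 0, 0, 4, 0, 0, 0, 0, 0, 0, 0, 0, 0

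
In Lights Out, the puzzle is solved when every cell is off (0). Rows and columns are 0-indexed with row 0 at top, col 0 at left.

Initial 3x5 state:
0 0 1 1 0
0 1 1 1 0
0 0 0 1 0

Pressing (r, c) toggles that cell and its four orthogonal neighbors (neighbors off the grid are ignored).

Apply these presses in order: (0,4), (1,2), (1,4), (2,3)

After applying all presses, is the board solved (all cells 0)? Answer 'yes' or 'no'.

Answer: yes

Derivation:
After press 1 at (0,4):
0 0 1 0 1
0 1 1 1 1
0 0 0 1 0

After press 2 at (1,2):
0 0 0 0 1
0 0 0 0 1
0 0 1 1 0

After press 3 at (1,4):
0 0 0 0 0
0 0 0 1 0
0 0 1 1 1

After press 4 at (2,3):
0 0 0 0 0
0 0 0 0 0
0 0 0 0 0

Lights still on: 0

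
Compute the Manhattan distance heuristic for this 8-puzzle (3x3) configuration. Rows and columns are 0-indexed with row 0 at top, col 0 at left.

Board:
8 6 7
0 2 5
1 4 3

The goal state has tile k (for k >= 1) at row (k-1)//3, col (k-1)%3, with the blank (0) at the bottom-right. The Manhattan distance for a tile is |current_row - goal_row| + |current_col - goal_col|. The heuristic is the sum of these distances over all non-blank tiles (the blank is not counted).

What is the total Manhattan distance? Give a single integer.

Answer: 17

Derivation:
Tile 8: at (0,0), goal (2,1), distance |0-2|+|0-1| = 3
Tile 6: at (0,1), goal (1,2), distance |0-1|+|1-2| = 2
Tile 7: at (0,2), goal (2,0), distance |0-2|+|2-0| = 4
Tile 2: at (1,1), goal (0,1), distance |1-0|+|1-1| = 1
Tile 5: at (1,2), goal (1,1), distance |1-1|+|2-1| = 1
Tile 1: at (2,0), goal (0,0), distance |2-0|+|0-0| = 2
Tile 4: at (2,1), goal (1,0), distance |2-1|+|1-0| = 2
Tile 3: at (2,2), goal (0,2), distance |2-0|+|2-2| = 2
Sum: 3 + 2 + 4 + 1 + 1 + 2 + 2 + 2 = 17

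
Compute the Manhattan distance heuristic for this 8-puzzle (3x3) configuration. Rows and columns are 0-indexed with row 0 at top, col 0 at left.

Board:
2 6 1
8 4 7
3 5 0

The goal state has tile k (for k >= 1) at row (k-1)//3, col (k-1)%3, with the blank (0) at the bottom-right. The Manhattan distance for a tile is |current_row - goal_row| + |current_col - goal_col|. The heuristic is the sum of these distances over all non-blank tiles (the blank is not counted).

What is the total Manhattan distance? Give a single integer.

Tile 2: (0,0)->(0,1) = 1
Tile 6: (0,1)->(1,2) = 2
Tile 1: (0,2)->(0,0) = 2
Tile 8: (1,0)->(2,1) = 2
Tile 4: (1,1)->(1,0) = 1
Tile 7: (1,2)->(2,0) = 3
Tile 3: (2,0)->(0,2) = 4
Tile 5: (2,1)->(1,1) = 1
Sum: 1 + 2 + 2 + 2 + 1 + 3 + 4 + 1 = 16

Answer: 16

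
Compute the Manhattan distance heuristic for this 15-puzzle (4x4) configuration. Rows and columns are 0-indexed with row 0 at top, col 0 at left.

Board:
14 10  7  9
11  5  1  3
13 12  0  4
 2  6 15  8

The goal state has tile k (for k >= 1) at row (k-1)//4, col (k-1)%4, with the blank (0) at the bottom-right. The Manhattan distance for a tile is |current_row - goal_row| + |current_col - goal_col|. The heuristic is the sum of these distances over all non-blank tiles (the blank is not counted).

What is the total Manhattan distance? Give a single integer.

Answer: 34

Derivation:
Tile 14: (0,0)->(3,1) = 4
Tile 10: (0,1)->(2,1) = 2
Tile 7: (0,2)->(1,2) = 1
Tile 9: (0,3)->(2,0) = 5
Tile 11: (1,0)->(2,2) = 3
Tile 5: (1,1)->(1,0) = 1
Tile 1: (1,2)->(0,0) = 3
Tile 3: (1,3)->(0,2) = 2
Tile 13: (2,0)->(3,0) = 1
Tile 12: (2,1)->(2,3) = 2
Tile 4: (2,3)->(0,3) = 2
Tile 2: (3,0)->(0,1) = 4
Tile 6: (3,1)->(1,1) = 2
Tile 15: (3,2)->(3,2) = 0
Tile 8: (3,3)->(1,3) = 2
Sum: 4 + 2 + 1 + 5 + 3 + 1 + 3 + 2 + 1 + 2 + 2 + 4 + 2 + 0 + 2 = 34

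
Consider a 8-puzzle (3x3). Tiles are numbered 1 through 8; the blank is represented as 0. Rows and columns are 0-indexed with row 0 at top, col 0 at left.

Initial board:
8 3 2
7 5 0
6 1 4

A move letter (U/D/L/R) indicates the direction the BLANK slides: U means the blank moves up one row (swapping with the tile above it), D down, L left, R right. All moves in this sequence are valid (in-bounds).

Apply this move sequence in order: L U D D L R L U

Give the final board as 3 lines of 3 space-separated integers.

Answer: 8 3 2
0 1 5
7 6 4

Derivation:
After move 1 (L):
8 3 2
7 0 5
6 1 4

After move 2 (U):
8 0 2
7 3 5
6 1 4

After move 3 (D):
8 3 2
7 0 5
6 1 4

After move 4 (D):
8 3 2
7 1 5
6 0 4

After move 5 (L):
8 3 2
7 1 5
0 6 4

After move 6 (R):
8 3 2
7 1 5
6 0 4

After move 7 (L):
8 3 2
7 1 5
0 6 4

After move 8 (U):
8 3 2
0 1 5
7 6 4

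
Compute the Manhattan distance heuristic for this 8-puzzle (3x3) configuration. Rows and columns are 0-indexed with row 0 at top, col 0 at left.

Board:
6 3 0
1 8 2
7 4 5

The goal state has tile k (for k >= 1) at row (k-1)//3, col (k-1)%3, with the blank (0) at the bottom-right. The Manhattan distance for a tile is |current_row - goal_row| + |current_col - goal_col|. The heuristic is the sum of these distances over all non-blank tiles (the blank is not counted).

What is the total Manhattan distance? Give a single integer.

Answer: 12

Derivation:
Tile 6: (0,0)->(1,2) = 3
Tile 3: (0,1)->(0,2) = 1
Tile 1: (1,0)->(0,0) = 1
Tile 8: (1,1)->(2,1) = 1
Tile 2: (1,2)->(0,1) = 2
Tile 7: (2,0)->(2,0) = 0
Tile 4: (2,1)->(1,0) = 2
Tile 5: (2,2)->(1,1) = 2
Sum: 3 + 1 + 1 + 1 + 2 + 0 + 2 + 2 = 12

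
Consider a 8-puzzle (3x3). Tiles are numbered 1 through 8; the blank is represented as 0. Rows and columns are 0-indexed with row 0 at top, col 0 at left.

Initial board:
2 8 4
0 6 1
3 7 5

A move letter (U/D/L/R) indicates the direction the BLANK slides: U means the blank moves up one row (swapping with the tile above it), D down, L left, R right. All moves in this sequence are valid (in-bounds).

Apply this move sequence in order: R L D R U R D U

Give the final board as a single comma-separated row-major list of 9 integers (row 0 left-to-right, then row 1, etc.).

After move 1 (R):
2 8 4
6 0 1
3 7 5

After move 2 (L):
2 8 4
0 6 1
3 7 5

After move 3 (D):
2 8 4
3 6 1
0 7 5

After move 4 (R):
2 8 4
3 6 1
7 0 5

After move 5 (U):
2 8 4
3 0 1
7 6 5

After move 6 (R):
2 8 4
3 1 0
7 6 5

After move 7 (D):
2 8 4
3 1 5
7 6 0

After move 8 (U):
2 8 4
3 1 0
7 6 5

Answer: 2, 8, 4, 3, 1, 0, 7, 6, 5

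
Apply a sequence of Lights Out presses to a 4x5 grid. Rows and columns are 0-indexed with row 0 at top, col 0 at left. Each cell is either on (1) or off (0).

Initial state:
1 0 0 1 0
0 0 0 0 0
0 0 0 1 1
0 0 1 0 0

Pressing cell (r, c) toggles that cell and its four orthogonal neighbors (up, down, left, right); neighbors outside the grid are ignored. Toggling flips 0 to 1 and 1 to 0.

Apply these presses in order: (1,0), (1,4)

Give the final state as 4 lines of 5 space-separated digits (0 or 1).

Answer: 0 0 0 1 1
1 1 0 1 1
1 0 0 1 0
0 0 1 0 0

Derivation:
After press 1 at (1,0):
0 0 0 1 0
1 1 0 0 0
1 0 0 1 1
0 0 1 0 0

After press 2 at (1,4):
0 0 0 1 1
1 1 0 1 1
1 0 0 1 0
0 0 1 0 0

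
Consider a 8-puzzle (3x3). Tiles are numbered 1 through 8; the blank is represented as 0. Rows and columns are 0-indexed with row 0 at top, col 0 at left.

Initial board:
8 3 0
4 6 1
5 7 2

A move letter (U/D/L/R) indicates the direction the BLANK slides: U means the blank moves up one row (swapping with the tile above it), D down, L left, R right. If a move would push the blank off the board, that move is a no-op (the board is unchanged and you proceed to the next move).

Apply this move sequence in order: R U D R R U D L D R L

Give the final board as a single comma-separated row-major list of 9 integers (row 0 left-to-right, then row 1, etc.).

After move 1 (R):
8 3 0
4 6 1
5 7 2

After move 2 (U):
8 3 0
4 6 1
5 7 2

After move 3 (D):
8 3 1
4 6 0
5 7 2

After move 4 (R):
8 3 1
4 6 0
5 7 2

After move 5 (R):
8 3 1
4 6 0
5 7 2

After move 6 (U):
8 3 0
4 6 1
5 7 2

After move 7 (D):
8 3 1
4 6 0
5 7 2

After move 8 (L):
8 3 1
4 0 6
5 7 2

After move 9 (D):
8 3 1
4 7 6
5 0 2

After move 10 (R):
8 3 1
4 7 6
5 2 0

After move 11 (L):
8 3 1
4 7 6
5 0 2

Answer: 8, 3, 1, 4, 7, 6, 5, 0, 2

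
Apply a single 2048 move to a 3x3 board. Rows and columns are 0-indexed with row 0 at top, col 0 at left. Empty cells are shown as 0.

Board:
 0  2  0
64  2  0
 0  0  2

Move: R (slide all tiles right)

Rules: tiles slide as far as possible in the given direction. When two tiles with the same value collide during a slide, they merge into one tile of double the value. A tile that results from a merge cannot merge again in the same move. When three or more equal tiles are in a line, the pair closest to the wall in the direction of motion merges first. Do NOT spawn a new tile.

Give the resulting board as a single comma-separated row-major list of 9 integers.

Slide right:
row 0: [0, 2, 0] -> [0, 0, 2]
row 1: [64, 2, 0] -> [0, 64, 2]
row 2: [0, 0, 2] -> [0, 0, 2]

Answer: 0, 0, 2, 0, 64, 2, 0, 0, 2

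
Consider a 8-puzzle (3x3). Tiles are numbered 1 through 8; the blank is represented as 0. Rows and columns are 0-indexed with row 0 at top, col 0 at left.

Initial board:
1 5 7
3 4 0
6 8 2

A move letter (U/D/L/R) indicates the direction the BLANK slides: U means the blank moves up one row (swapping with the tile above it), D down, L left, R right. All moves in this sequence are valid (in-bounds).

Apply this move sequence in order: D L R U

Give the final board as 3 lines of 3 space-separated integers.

After move 1 (D):
1 5 7
3 4 2
6 8 0

After move 2 (L):
1 5 7
3 4 2
6 0 8

After move 3 (R):
1 5 7
3 4 2
6 8 0

After move 4 (U):
1 5 7
3 4 0
6 8 2

Answer: 1 5 7
3 4 0
6 8 2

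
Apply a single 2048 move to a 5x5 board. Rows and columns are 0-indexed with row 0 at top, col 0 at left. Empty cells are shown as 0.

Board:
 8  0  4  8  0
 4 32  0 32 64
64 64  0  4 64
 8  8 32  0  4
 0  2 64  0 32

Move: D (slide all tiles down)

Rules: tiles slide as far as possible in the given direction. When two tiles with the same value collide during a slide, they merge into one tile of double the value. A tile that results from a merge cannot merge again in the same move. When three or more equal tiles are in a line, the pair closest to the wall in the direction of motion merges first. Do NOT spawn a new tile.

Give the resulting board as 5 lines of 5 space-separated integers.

Answer:   0   0   0   0   0
  8  32   0   0   0
  4  64   4   8 128
 64   8  32  32   4
  8   2  64   4  32

Derivation:
Slide down:
col 0: [8, 4, 64, 8, 0] -> [0, 8, 4, 64, 8]
col 1: [0, 32, 64, 8, 2] -> [0, 32, 64, 8, 2]
col 2: [4, 0, 0, 32, 64] -> [0, 0, 4, 32, 64]
col 3: [8, 32, 4, 0, 0] -> [0, 0, 8, 32, 4]
col 4: [0, 64, 64, 4, 32] -> [0, 0, 128, 4, 32]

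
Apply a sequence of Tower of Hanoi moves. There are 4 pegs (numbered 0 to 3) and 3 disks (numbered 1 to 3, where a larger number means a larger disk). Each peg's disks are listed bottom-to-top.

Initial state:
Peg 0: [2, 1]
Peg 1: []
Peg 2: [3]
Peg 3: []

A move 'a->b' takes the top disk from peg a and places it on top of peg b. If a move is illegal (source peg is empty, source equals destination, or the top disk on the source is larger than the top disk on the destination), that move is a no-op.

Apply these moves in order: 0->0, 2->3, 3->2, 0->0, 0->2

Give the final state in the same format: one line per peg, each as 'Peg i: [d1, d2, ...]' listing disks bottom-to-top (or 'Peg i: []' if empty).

Answer: Peg 0: [2]
Peg 1: []
Peg 2: [3, 1]
Peg 3: []

Derivation:
After move 1 (0->0):
Peg 0: [2, 1]
Peg 1: []
Peg 2: [3]
Peg 3: []

After move 2 (2->3):
Peg 0: [2, 1]
Peg 1: []
Peg 2: []
Peg 3: [3]

After move 3 (3->2):
Peg 0: [2, 1]
Peg 1: []
Peg 2: [3]
Peg 3: []

After move 4 (0->0):
Peg 0: [2, 1]
Peg 1: []
Peg 2: [3]
Peg 3: []

After move 5 (0->2):
Peg 0: [2]
Peg 1: []
Peg 2: [3, 1]
Peg 3: []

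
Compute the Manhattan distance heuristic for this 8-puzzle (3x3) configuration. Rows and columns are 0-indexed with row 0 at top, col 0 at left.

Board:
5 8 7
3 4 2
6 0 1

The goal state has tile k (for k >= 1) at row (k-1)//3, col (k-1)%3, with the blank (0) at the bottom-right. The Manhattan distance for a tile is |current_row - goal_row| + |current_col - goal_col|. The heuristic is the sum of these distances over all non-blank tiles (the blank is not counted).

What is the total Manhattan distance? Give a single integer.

Answer: 21

Derivation:
Tile 5: (0,0)->(1,1) = 2
Tile 8: (0,1)->(2,1) = 2
Tile 7: (0,2)->(2,0) = 4
Tile 3: (1,0)->(0,2) = 3
Tile 4: (1,1)->(1,0) = 1
Tile 2: (1,2)->(0,1) = 2
Tile 6: (2,0)->(1,2) = 3
Tile 1: (2,2)->(0,0) = 4
Sum: 2 + 2 + 4 + 3 + 1 + 2 + 3 + 4 = 21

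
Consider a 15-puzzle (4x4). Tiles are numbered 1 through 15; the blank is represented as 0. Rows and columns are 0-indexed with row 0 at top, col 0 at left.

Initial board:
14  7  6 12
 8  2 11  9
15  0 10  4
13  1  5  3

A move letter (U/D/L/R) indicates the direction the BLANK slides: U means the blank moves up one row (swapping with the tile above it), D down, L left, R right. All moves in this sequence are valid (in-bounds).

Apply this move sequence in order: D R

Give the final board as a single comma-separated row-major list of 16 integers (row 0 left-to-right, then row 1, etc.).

Answer: 14, 7, 6, 12, 8, 2, 11, 9, 15, 1, 10, 4, 13, 5, 0, 3

Derivation:
After move 1 (D):
14  7  6 12
 8  2 11  9
15  1 10  4
13  0  5  3

After move 2 (R):
14  7  6 12
 8  2 11  9
15  1 10  4
13  5  0  3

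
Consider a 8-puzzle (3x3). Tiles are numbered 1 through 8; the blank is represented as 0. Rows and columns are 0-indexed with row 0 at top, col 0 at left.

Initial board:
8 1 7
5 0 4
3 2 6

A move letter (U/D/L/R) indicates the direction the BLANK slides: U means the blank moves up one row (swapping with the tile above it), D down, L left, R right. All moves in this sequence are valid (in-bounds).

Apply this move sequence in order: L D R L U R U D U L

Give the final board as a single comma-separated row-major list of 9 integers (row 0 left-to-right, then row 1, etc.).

Answer: 0, 8, 7, 5, 1, 4, 3, 2, 6

Derivation:
After move 1 (L):
8 1 7
0 5 4
3 2 6

After move 2 (D):
8 1 7
3 5 4
0 2 6

After move 3 (R):
8 1 7
3 5 4
2 0 6

After move 4 (L):
8 1 7
3 5 4
0 2 6

After move 5 (U):
8 1 7
0 5 4
3 2 6

After move 6 (R):
8 1 7
5 0 4
3 2 6

After move 7 (U):
8 0 7
5 1 4
3 2 6

After move 8 (D):
8 1 7
5 0 4
3 2 6

After move 9 (U):
8 0 7
5 1 4
3 2 6

After move 10 (L):
0 8 7
5 1 4
3 2 6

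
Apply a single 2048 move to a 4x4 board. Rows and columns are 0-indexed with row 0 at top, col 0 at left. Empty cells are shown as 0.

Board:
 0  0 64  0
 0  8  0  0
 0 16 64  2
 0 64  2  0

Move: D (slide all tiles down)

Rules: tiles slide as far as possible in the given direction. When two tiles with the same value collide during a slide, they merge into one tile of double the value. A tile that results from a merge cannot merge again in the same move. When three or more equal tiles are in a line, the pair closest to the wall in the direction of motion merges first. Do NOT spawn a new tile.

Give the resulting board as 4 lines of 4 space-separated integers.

Answer:   0   0   0   0
  0   8   0   0
  0  16 128   0
  0  64   2   2

Derivation:
Slide down:
col 0: [0, 0, 0, 0] -> [0, 0, 0, 0]
col 1: [0, 8, 16, 64] -> [0, 8, 16, 64]
col 2: [64, 0, 64, 2] -> [0, 0, 128, 2]
col 3: [0, 0, 2, 0] -> [0, 0, 0, 2]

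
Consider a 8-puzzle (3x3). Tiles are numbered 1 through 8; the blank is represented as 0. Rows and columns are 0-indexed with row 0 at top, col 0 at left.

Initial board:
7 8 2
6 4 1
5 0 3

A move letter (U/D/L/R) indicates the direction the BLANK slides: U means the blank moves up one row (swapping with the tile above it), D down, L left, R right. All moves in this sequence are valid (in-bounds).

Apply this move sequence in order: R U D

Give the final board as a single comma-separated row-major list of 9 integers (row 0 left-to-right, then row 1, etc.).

Answer: 7, 8, 2, 6, 4, 1, 5, 3, 0

Derivation:
After move 1 (R):
7 8 2
6 4 1
5 3 0

After move 2 (U):
7 8 2
6 4 0
5 3 1

After move 3 (D):
7 8 2
6 4 1
5 3 0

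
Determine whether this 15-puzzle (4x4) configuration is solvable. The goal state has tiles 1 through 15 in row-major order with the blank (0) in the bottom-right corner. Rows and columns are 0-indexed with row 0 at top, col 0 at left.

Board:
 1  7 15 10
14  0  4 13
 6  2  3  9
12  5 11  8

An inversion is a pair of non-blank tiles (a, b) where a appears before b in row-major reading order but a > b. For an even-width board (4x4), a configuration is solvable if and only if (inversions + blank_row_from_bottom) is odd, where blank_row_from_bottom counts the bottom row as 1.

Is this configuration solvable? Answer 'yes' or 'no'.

Answer: no

Derivation:
Inversions: 53
Blank is in row 1 (0-indexed from top), which is row 3 counting from the bottom (bottom = 1).
53 + 3 = 56, which is even, so the puzzle is not solvable.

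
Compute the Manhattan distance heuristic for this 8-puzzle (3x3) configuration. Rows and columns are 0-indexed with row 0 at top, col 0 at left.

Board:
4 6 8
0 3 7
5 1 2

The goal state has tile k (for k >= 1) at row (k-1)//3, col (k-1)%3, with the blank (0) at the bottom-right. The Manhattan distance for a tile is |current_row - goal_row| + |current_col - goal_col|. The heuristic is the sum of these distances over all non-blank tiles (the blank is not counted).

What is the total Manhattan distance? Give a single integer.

Answer: 19

Derivation:
Tile 4: (0,0)->(1,0) = 1
Tile 6: (0,1)->(1,2) = 2
Tile 8: (0,2)->(2,1) = 3
Tile 3: (1,1)->(0,2) = 2
Tile 7: (1,2)->(2,0) = 3
Tile 5: (2,0)->(1,1) = 2
Tile 1: (2,1)->(0,0) = 3
Tile 2: (2,2)->(0,1) = 3
Sum: 1 + 2 + 3 + 2 + 3 + 2 + 3 + 3 = 19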